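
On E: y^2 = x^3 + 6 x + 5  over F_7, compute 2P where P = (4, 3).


Doubling: s = (3 x1^2 + a) / (2 y1)
s = (3*4^2 + 6) / (2*3) mod 7 = 2
x3 = s^2 - 2 x1 mod 7 = 2^2 - 2*4 = 3
y3 = s (x1 - x3) - y1 mod 7 = 2 * (4 - 3) - 3 = 6

2P = (3, 6)


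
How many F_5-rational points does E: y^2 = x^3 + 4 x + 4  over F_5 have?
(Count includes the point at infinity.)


For each x in F_5, count y with y^2 = x^3 + 4 x + 4 mod 5:
  x = 0: RHS = 4, y in [2, 3]  -> 2 point(s)
  x = 1: RHS = 4, y in [2, 3]  -> 2 point(s)
  x = 2: RHS = 0, y in [0]  -> 1 point(s)
  x = 4: RHS = 4, y in [2, 3]  -> 2 point(s)
Affine points: 7. Add the point at infinity: total = 8.

#E(F_5) = 8


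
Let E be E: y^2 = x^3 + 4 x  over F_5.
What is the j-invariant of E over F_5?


Delta = -16(4 a^3 + 27 b^2) mod 5 = 4
-1728 * (4 a)^3 = -1728 * (4*4)^3 mod 5 = 2
j = 2 * 4^(-1) mod 5 = 3

j = 3 (mod 5)


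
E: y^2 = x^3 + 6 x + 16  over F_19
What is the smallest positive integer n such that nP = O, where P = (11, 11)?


Compute successive multiples of P until we hit O:
  1P = (11, 11)
  2P = (2, 13)
  3P = (3, 2)
  4P = (3, 17)
  5P = (2, 6)
  6P = (11, 8)
  7P = O

ord(P) = 7


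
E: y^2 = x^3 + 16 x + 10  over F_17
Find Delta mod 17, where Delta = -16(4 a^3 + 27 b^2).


4 a^3 + 27 b^2 = 4*16^3 + 27*10^2 = 16384 + 2700 = 19084
Delta = -16 * (19084) = -305344
Delta mod 17 = 10

Delta = 10 (mod 17)


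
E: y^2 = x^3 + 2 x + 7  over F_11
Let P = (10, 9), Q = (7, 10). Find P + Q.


P != Q, so use the chord formula.
s = (y2 - y1) / (x2 - x1) = (1) / (8) mod 11 = 7
x3 = s^2 - x1 - x2 mod 11 = 7^2 - 10 - 7 = 10
y3 = s (x1 - x3) - y1 mod 11 = 7 * (10 - 10) - 9 = 2

P + Q = (10, 2)


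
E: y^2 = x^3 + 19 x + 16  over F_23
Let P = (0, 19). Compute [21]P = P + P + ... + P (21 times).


k = 21 = 10101_2 (binary, LSB first: 10101)
Double-and-add from P = (0, 19):
  bit 0 = 1: acc = O + (0, 19) = (0, 19)
  bit 1 = 0: acc unchanged = (0, 19)
  bit 2 = 1: acc = (0, 19) + (1, 6) = (7, 3)
  bit 3 = 0: acc unchanged = (7, 3)
  bit 4 = 1: acc = (7, 3) + (20, 22) = (21, 19)

21P = (21, 19)


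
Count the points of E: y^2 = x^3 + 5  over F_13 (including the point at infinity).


For each x in F_13, count y with y^2 = x^3 + 0 x + 5 mod 13:
  x = 2: RHS = 0, y in [0]  -> 1 point(s)
  x = 4: RHS = 4, y in [2, 11]  -> 2 point(s)
  x = 5: RHS = 0, y in [0]  -> 1 point(s)
  x = 6: RHS = 0, y in [0]  -> 1 point(s)
  x = 7: RHS = 10, y in [6, 7]  -> 2 point(s)
  x = 8: RHS = 10, y in [6, 7]  -> 2 point(s)
  x = 10: RHS = 4, y in [2, 11]  -> 2 point(s)
  x = 11: RHS = 10, y in [6, 7]  -> 2 point(s)
  x = 12: RHS = 4, y in [2, 11]  -> 2 point(s)
Affine points: 15. Add the point at infinity: total = 16.

#E(F_13) = 16


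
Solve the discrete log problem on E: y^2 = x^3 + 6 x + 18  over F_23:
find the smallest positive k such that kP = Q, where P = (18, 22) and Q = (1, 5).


Enumerate multiples of P until we hit Q = (1, 5):
  1P = (18, 22)
  2P = (0, 8)
  3P = (11, 9)
  4P = (12, 22)
  5P = (16, 1)
  6P = (13, 19)
  7P = (8, 7)
  8P = (5, 9)
  9P = (1, 18)
  10P = (7, 9)
  11P = (7, 14)
  12P = (1, 5)
Match found at i = 12.

k = 12


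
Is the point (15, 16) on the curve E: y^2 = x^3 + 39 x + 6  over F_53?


Check whether y^2 = x^3 + 39 x + 6 (mod 53) for (x, y) = (15, 16).
LHS: y^2 = 16^2 mod 53 = 44
RHS: x^3 + 39 x + 6 = 15^3 + 39*15 + 6 mod 53 = 44
LHS = RHS

Yes, on the curve


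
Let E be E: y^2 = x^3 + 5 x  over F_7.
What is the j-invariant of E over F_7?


Delta = -16(4 a^3 + 27 b^2) mod 7 = 1
-1728 * (4 a)^3 = -1728 * (4*5)^3 mod 7 = 6
j = 6 * 1^(-1) mod 7 = 6

j = 6 (mod 7)


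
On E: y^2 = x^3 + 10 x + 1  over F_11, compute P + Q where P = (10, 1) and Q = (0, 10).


P != Q, so use the chord formula.
s = (y2 - y1) / (x2 - x1) = (9) / (1) mod 11 = 9
x3 = s^2 - x1 - x2 mod 11 = 9^2 - 10 - 0 = 5
y3 = s (x1 - x3) - y1 mod 11 = 9 * (10 - 5) - 1 = 0

P + Q = (5, 0)


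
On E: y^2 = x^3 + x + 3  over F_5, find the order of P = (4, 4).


Compute successive multiples of P until we hit O:
  1P = (4, 4)
  2P = (1, 0)
  3P = (4, 1)
  4P = O

ord(P) = 4


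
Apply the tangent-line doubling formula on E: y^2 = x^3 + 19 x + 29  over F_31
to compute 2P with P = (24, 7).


Doubling: s = (3 x1^2 + a) / (2 y1)
s = (3*24^2 + 19) / (2*7) mod 31 = 3
x3 = s^2 - 2 x1 mod 31 = 3^2 - 2*24 = 23
y3 = s (x1 - x3) - y1 mod 31 = 3 * (24 - 23) - 7 = 27

2P = (23, 27)


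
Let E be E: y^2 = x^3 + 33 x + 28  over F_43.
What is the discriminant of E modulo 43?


4 a^3 + 27 b^2 = 4*33^3 + 27*28^2 = 143748 + 21168 = 164916
Delta = -16 * (164916) = -2638656
Delta mod 43 = 39

Delta = 39 (mod 43)


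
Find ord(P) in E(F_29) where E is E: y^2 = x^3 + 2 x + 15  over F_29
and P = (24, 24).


Compute successive multiples of P until we hit O:
  1P = (24, 24)
  2P = (11, 18)
  3P = (10, 7)
  4P = (20, 14)
  5P = (13, 18)
  6P = (5, 18)
  7P = (5, 11)
  8P = (13, 11)
  ... (continuing to 13P)
  13P = O

ord(P) = 13


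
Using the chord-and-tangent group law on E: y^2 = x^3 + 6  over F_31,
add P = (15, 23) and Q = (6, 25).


P != Q, so use the chord formula.
s = (y2 - y1) / (x2 - x1) = (2) / (22) mod 31 = 17
x3 = s^2 - x1 - x2 mod 31 = 17^2 - 15 - 6 = 20
y3 = s (x1 - x3) - y1 mod 31 = 17 * (15 - 20) - 23 = 16

P + Q = (20, 16)


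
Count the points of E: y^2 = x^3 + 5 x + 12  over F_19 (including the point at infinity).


For each x in F_19, count y with y^2 = x^3 + 5 x + 12 mod 19:
  x = 2: RHS = 11, y in [7, 12]  -> 2 point(s)
  x = 3: RHS = 16, y in [4, 15]  -> 2 point(s)
  x = 4: RHS = 1, y in [1, 18]  -> 2 point(s)
  x = 6: RHS = 11, y in [7, 12]  -> 2 point(s)
  x = 9: RHS = 7, y in [8, 11]  -> 2 point(s)
  x = 10: RHS = 17, y in [6, 13]  -> 2 point(s)
  x = 11: RHS = 11, y in [7, 12]  -> 2 point(s)
  x = 15: RHS = 4, y in [2, 17]  -> 2 point(s)
  x = 18: RHS = 6, y in [5, 14]  -> 2 point(s)
Affine points: 18. Add the point at infinity: total = 19.

#E(F_19) = 19


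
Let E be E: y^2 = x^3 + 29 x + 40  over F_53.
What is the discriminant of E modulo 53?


4 a^3 + 27 b^2 = 4*29^3 + 27*40^2 = 97556 + 43200 = 140756
Delta = -16 * (140756) = -2252096
Delta mod 53 = 33

Delta = 33 (mod 53)


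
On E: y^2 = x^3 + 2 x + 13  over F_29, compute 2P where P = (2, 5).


Doubling: s = (3 x1^2 + a) / (2 y1)
s = (3*2^2 + 2) / (2*5) mod 29 = 13
x3 = s^2 - 2 x1 mod 29 = 13^2 - 2*2 = 20
y3 = s (x1 - x3) - y1 mod 29 = 13 * (2 - 20) - 5 = 22

2P = (20, 22)


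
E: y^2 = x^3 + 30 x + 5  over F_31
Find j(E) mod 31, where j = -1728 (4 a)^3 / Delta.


Delta = -16(4 a^3 + 27 b^2) mod 31 = 21
-1728 * (4 a)^3 = -1728 * (4*30)^3 mod 31 = 15
j = 15 * 21^(-1) mod 31 = 14

j = 14 (mod 31)


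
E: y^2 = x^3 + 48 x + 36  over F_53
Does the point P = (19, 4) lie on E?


Check whether y^2 = x^3 + 48 x + 36 (mod 53) for (x, y) = (19, 4).
LHS: y^2 = 4^2 mod 53 = 16
RHS: x^3 + 48 x + 36 = 19^3 + 48*19 + 36 mod 53 = 16
LHS = RHS

Yes, on the curve


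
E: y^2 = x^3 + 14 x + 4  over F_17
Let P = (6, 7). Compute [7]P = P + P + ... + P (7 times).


k = 7 = 111_2 (binary, LSB first: 111)
Double-and-add from P = (6, 7):
  bit 0 = 1: acc = O + (6, 7) = (6, 7)
  bit 1 = 1: acc = (6, 7) + (6, 10) = O
  bit 2 = 1: acc = O + (6, 7) = (6, 7)

7P = (6, 7)


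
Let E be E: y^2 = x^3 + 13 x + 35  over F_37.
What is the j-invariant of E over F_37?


Delta = -16(4 a^3 + 27 b^2) mod 37 = 3
-1728 * (4 a)^3 = -1728 * (4*13)^3 mod 37 = 14
j = 14 * 3^(-1) mod 37 = 17

j = 17 (mod 37)


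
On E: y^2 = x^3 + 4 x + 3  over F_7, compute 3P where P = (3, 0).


k = 3 = 11_2 (binary, LSB first: 11)
Double-and-add from P = (3, 0):
  bit 0 = 1: acc = O + (3, 0) = (3, 0)
  bit 1 = 1: acc = (3, 0) + O = (3, 0)

3P = (3, 0)


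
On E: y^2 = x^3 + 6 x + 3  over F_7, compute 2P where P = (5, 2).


Doubling: s = (3 x1^2 + a) / (2 y1)
s = (3*5^2 + 6) / (2*2) mod 7 = 1
x3 = s^2 - 2 x1 mod 7 = 1^2 - 2*5 = 5
y3 = s (x1 - x3) - y1 mod 7 = 1 * (5 - 5) - 2 = 5

2P = (5, 5)


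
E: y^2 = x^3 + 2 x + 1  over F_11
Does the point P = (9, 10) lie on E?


Check whether y^2 = x^3 + 2 x + 1 (mod 11) for (x, y) = (9, 10).
LHS: y^2 = 10^2 mod 11 = 1
RHS: x^3 + 2 x + 1 = 9^3 + 2*9 + 1 mod 11 = 0
LHS != RHS

No, not on the curve


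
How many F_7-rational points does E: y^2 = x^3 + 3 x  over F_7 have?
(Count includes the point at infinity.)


For each x in F_7, count y with y^2 = x^3 + 3 x + 0 mod 7:
  x = 0: RHS = 0, y in [0]  -> 1 point(s)
  x = 1: RHS = 4, y in [2, 5]  -> 2 point(s)
  x = 2: RHS = 0, y in [0]  -> 1 point(s)
  x = 3: RHS = 1, y in [1, 6]  -> 2 point(s)
  x = 5: RHS = 0, y in [0]  -> 1 point(s)
Affine points: 7. Add the point at infinity: total = 8.

#E(F_7) = 8


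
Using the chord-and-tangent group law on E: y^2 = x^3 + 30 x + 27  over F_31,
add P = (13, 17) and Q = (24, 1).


P != Q, so use the chord formula.
s = (y2 - y1) / (x2 - x1) = (15) / (11) mod 31 = 7
x3 = s^2 - x1 - x2 mod 31 = 7^2 - 13 - 24 = 12
y3 = s (x1 - x3) - y1 mod 31 = 7 * (13 - 12) - 17 = 21

P + Q = (12, 21)


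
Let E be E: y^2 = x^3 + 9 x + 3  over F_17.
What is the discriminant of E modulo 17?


4 a^3 + 27 b^2 = 4*9^3 + 27*3^2 = 2916 + 243 = 3159
Delta = -16 * (3159) = -50544
Delta mod 17 = 14

Delta = 14 (mod 17)


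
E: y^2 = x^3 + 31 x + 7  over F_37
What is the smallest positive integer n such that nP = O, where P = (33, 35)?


Compute successive multiples of P until we hit O:
  1P = (33, 35)
  2P = (35, 23)
  3P = (5, 19)
  4P = (25, 33)
  5P = (23, 23)
  6P = (15, 31)
  7P = (16, 14)
  8P = (36, 7)
  ... (continuing to 21P)
  21P = O

ord(P) = 21


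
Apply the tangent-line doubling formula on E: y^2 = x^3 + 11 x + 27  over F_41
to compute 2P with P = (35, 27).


Doubling: s = (3 x1^2 + a) / (2 y1)
s = (3*35^2 + 11) / (2*27) mod 41 = 6
x3 = s^2 - 2 x1 mod 41 = 6^2 - 2*35 = 7
y3 = s (x1 - x3) - y1 mod 41 = 6 * (35 - 7) - 27 = 18

2P = (7, 18)


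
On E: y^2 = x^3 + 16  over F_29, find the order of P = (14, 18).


Compute successive multiples of P until we hit O:
  1P = (14, 18)
  2P = (10, 28)
  3P = (4, 15)
  4P = (5, 5)
  5P = (6, 0)
  6P = (5, 24)
  7P = (4, 14)
  8P = (10, 1)
  ... (continuing to 10P)
  10P = O

ord(P) = 10


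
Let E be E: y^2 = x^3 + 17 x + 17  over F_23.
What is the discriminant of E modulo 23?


4 a^3 + 27 b^2 = 4*17^3 + 27*17^2 = 19652 + 7803 = 27455
Delta = -16 * (27455) = -439280
Delta mod 23 = 20

Delta = 20 (mod 23)


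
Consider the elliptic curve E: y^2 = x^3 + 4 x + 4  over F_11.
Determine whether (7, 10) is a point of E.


Check whether y^2 = x^3 + 4 x + 4 (mod 11) for (x, y) = (7, 10).
LHS: y^2 = 10^2 mod 11 = 1
RHS: x^3 + 4 x + 4 = 7^3 + 4*7 + 4 mod 11 = 1
LHS = RHS

Yes, on the curve


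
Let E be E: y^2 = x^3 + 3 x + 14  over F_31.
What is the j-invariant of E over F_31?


Delta = -16(4 a^3 + 27 b^2) mod 31 = 28
-1728 * (4 a)^3 = -1728 * (4*3)^3 mod 31 = 29
j = 29 * 28^(-1) mod 31 = 11

j = 11 (mod 31)


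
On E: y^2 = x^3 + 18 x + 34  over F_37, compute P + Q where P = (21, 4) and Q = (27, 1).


P != Q, so use the chord formula.
s = (y2 - y1) / (x2 - x1) = (34) / (6) mod 37 = 18
x3 = s^2 - x1 - x2 mod 37 = 18^2 - 21 - 27 = 17
y3 = s (x1 - x3) - y1 mod 37 = 18 * (21 - 17) - 4 = 31

P + Q = (17, 31)


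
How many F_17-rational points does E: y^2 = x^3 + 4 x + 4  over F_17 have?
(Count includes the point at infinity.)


For each x in F_17, count y with y^2 = x^3 + 4 x + 4 mod 17:
  x = 0: RHS = 4, y in [2, 15]  -> 2 point(s)
  x = 1: RHS = 9, y in [3, 14]  -> 2 point(s)
  x = 3: RHS = 9, y in [3, 14]  -> 2 point(s)
  x = 4: RHS = 16, y in [4, 13]  -> 2 point(s)
  x = 5: RHS = 13, y in [8, 9]  -> 2 point(s)
  x = 7: RHS = 1, y in [1, 16]  -> 2 point(s)
  x = 8: RHS = 4, y in [2, 15]  -> 2 point(s)
  x = 9: RHS = 4, y in [2, 15]  -> 2 point(s)
  x = 11: RHS = 2, y in [6, 11]  -> 2 point(s)
  x = 13: RHS = 9, y in [3, 14]  -> 2 point(s)
  x = 14: RHS = 16, y in [4, 13]  -> 2 point(s)
  x = 16: RHS = 16, y in [4, 13]  -> 2 point(s)
Affine points: 24. Add the point at infinity: total = 25.

#E(F_17) = 25


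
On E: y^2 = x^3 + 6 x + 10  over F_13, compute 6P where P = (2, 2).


k = 6 = 110_2 (binary, LSB first: 011)
Double-and-add from P = (2, 2):
  bit 0 = 0: acc unchanged = O
  bit 1 = 1: acc = O + (0, 7) = (0, 7)
  bit 2 = 1: acc = (0, 7) + (10, 11) = (12, 9)

6P = (12, 9)


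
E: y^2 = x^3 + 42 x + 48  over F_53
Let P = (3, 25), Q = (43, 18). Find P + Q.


P != Q, so use the chord formula.
s = (y2 - y1) / (x2 - x1) = (46) / (40) mod 53 = 25
x3 = s^2 - x1 - x2 mod 53 = 25^2 - 3 - 43 = 49
y3 = s (x1 - x3) - y1 mod 53 = 25 * (3 - 49) - 25 = 44

P + Q = (49, 44)


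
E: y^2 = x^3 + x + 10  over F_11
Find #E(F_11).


For each x in F_11, count y with y^2 = x^3 + 1 x + 10 mod 11:
  x = 1: RHS = 1, y in [1, 10]  -> 2 point(s)
  x = 2: RHS = 9, y in [3, 8]  -> 2 point(s)
  x = 4: RHS = 1, y in [1, 10]  -> 2 point(s)
  x = 6: RHS = 1, y in [1, 10]  -> 2 point(s)
  x = 9: RHS = 0, y in [0]  -> 1 point(s)
Affine points: 9. Add the point at infinity: total = 10.

#E(F_11) = 10


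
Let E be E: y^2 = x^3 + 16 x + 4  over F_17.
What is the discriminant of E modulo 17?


4 a^3 + 27 b^2 = 4*16^3 + 27*4^2 = 16384 + 432 = 16816
Delta = -16 * (16816) = -269056
Delta mod 17 = 3

Delta = 3 (mod 17)


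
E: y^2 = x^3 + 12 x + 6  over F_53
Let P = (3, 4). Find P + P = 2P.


Doubling: s = (3 x1^2 + a) / (2 y1)
s = (3*3^2 + 12) / (2*4) mod 53 = 38
x3 = s^2 - 2 x1 mod 53 = 38^2 - 2*3 = 7
y3 = s (x1 - x3) - y1 mod 53 = 38 * (3 - 7) - 4 = 3

2P = (7, 3)


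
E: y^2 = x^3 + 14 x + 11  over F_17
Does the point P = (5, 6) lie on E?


Check whether y^2 = x^3 + 14 x + 11 (mod 17) for (x, y) = (5, 6).
LHS: y^2 = 6^2 mod 17 = 2
RHS: x^3 + 14 x + 11 = 5^3 + 14*5 + 11 mod 17 = 2
LHS = RHS

Yes, on the curve


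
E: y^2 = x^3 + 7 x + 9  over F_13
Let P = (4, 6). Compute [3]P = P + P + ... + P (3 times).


k = 3 = 11_2 (binary, LSB first: 11)
Double-and-add from P = (4, 6):
  bit 0 = 1: acc = O + (4, 6) = (4, 6)
  bit 1 = 1: acc = (4, 6) + (1, 11) = (5, 0)

3P = (5, 0)


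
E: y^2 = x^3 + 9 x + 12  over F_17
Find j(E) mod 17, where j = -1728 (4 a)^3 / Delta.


Delta = -16(4 a^3 + 27 b^2) mod 17 = 4
-1728 * (4 a)^3 = -1728 * (4*9)^3 mod 17 = 14
j = 14 * 4^(-1) mod 17 = 12

j = 12 (mod 17)


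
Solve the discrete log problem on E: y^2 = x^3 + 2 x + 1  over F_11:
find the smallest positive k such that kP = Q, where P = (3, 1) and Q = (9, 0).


Enumerate multiples of P until we hit Q = (9, 0):
  1P = (3, 1)
  2P = (9, 0)
Match found at i = 2.

k = 2


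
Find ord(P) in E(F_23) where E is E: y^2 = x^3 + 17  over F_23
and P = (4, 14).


Compute successive multiples of P until we hit O:
  1P = (4, 14)
  2P = (17, 13)
  3P = (5, 2)
  4P = (20, 17)
  5P = (2, 18)
  6P = (21, 20)
  7P = (22, 4)
  8P = (1, 15)
  ... (continuing to 24P)
  24P = O

ord(P) = 24


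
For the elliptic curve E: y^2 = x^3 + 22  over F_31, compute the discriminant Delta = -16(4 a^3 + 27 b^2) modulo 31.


4 a^3 + 27 b^2 = 4*0^3 + 27*22^2 = 0 + 13068 = 13068
Delta = -16 * (13068) = -209088
Delta mod 31 = 7

Delta = 7 (mod 31)


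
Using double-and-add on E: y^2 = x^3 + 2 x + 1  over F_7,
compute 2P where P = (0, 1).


k = 2 = 10_2 (binary, LSB first: 01)
Double-and-add from P = (0, 1):
  bit 0 = 0: acc unchanged = O
  bit 1 = 1: acc = O + (1, 5) = (1, 5)

2P = (1, 5)


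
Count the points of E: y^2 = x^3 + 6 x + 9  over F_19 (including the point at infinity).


For each x in F_19, count y with y^2 = x^3 + 6 x + 9 mod 19:
  x = 0: RHS = 9, y in [3, 16]  -> 2 point(s)
  x = 1: RHS = 16, y in [4, 15]  -> 2 point(s)
  x = 3: RHS = 16, y in [4, 15]  -> 2 point(s)
  x = 10: RHS = 5, y in [9, 10]  -> 2 point(s)
  x = 11: RHS = 0, y in [0]  -> 1 point(s)
  x = 12: RHS = 4, y in [2, 17]  -> 2 point(s)
  x = 13: RHS = 4, y in [2, 17]  -> 2 point(s)
  x = 14: RHS = 6, y in [5, 14]  -> 2 point(s)
  x = 15: RHS = 16, y in [4, 15]  -> 2 point(s)
Affine points: 17. Add the point at infinity: total = 18.

#E(F_19) = 18


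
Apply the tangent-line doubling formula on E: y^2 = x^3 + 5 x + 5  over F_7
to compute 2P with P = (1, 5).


Doubling: s = (3 x1^2 + a) / (2 y1)
s = (3*1^2 + 5) / (2*5) mod 7 = 5
x3 = s^2 - 2 x1 mod 7 = 5^2 - 2*1 = 2
y3 = s (x1 - x3) - y1 mod 7 = 5 * (1 - 2) - 5 = 4

2P = (2, 4)


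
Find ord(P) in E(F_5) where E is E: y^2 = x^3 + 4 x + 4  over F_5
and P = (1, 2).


Compute successive multiples of P until we hit O:
  1P = (1, 2)
  2P = (2, 0)
  3P = (1, 3)
  4P = O

ord(P) = 4


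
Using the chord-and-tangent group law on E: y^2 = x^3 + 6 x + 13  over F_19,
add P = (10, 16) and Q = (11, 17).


P != Q, so use the chord formula.
s = (y2 - y1) / (x2 - x1) = (1) / (1) mod 19 = 1
x3 = s^2 - x1 - x2 mod 19 = 1^2 - 10 - 11 = 18
y3 = s (x1 - x3) - y1 mod 19 = 1 * (10 - 18) - 16 = 14

P + Q = (18, 14)


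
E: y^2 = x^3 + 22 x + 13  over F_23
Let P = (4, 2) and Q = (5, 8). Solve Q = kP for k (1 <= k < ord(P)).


Enumerate multiples of P until we hit Q = (5, 8):
  1P = (4, 2)
  2P = (5, 15)
  3P = (22, 17)
  4P = (6, 4)
  5P = (14, 11)
  6P = (18, 13)
  7P = (13, 9)
  8P = (12, 2)
  9P = (7, 21)
  10P = (1, 17)
  11P = (20, 9)
  12P = (0, 17)
  13P = (0, 6)
  14P = (20, 14)
  15P = (1, 6)
  16P = (7, 2)
  17P = (12, 21)
  18P = (13, 14)
  19P = (18, 10)
  20P = (14, 12)
  21P = (6, 19)
  22P = (22, 6)
  23P = (5, 8)
Match found at i = 23.

k = 23


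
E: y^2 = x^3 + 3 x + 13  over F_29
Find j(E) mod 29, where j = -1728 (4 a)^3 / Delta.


Delta = -16(4 a^3 + 27 b^2) mod 29 = 26
-1728 * (4 a)^3 = -1728 * (4*3)^3 mod 29 = 1
j = 1 * 26^(-1) mod 29 = 19

j = 19 (mod 29)


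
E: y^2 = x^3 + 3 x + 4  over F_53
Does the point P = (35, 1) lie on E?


Check whether y^2 = x^3 + 3 x + 4 (mod 53) for (x, y) = (35, 1).
LHS: y^2 = 1^2 mod 53 = 1
RHS: x^3 + 3 x + 4 = 35^3 + 3*35 + 4 mod 53 = 1
LHS = RHS

Yes, on the curve


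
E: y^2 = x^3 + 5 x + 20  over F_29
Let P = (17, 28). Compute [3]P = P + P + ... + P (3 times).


k = 3 = 11_2 (binary, LSB first: 11)
Double-and-add from P = (17, 28):
  bit 0 = 1: acc = O + (17, 28) = (17, 28)
  bit 1 = 1: acc = (17, 28) + (25, 9) = (23, 8)

3P = (23, 8)


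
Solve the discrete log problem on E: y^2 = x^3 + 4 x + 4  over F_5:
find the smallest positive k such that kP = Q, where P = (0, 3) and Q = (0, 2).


Enumerate multiples of P until we hit Q = (0, 2):
  1P = (0, 3)
  2P = (1, 3)
  3P = (4, 2)
  4P = (2, 0)
  5P = (4, 3)
  6P = (1, 2)
  7P = (0, 2)
Match found at i = 7.

k = 7


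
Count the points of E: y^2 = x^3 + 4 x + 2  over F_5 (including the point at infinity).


For each x in F_5, count y with y^2 = x^3 + 4 x + 2 mod 5:
  x = 3: RHS = 1, y in [1, 4]  -> 2 point(s)
Affine points: 2. Add the point at infinity: total = 3.

#E(F_5) = 3


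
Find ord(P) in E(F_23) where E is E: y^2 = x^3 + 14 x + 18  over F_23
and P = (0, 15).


Compute successive multiples of P until we hit O:
  1P = (0, 15)
  2P = (4, 0)
  3P = (0, 8)
  4P = O

ord(P) = 4


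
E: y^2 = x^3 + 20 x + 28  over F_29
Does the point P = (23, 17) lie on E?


Check whether y^2 = x^3 + 20 x + 28 (mod 29) for (x, y) = (23, 17).
LHS: y^2 = 17^2 mod 29 = 28
RHS: x^3 + 20 x + 28 = 23^3 + 20*23 + 28 mod 29 = 11
LHS != RHS

No, not on the curve


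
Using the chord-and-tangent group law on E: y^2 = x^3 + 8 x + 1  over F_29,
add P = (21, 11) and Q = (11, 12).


P != Q, so use the chord formula.
s = (y2 - y1) / (x2 - x1) = (1) / (19) mod 29 = 26
x3 = s^2 - x1 - x2 mod 29 = 26^2 - 21 - 11 = 6
y3 = s (x1 - x3) - y1 mod 29 = 26 * (21 - 6) - 11 = 2

P + Q = (6, 2)


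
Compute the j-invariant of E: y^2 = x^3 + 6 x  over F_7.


Delta = -16(4 a^3 + 27 b^2) mod 7 = 1
-1728 * (4 a)^3 = -1728 * (4*6)^3 mod 7 = 6
j = 6 * 1^(-1) mod 7 = 6

j = 6 (mod 7)


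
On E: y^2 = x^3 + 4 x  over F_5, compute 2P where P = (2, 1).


Doubling: s = (3 x1^2 + a) / (2 y1)
s = (3*2^2 + 4) / (2*1) mod 5 = 3
x3 = s^2 - 2 x1 mod 5 = 3^2 - 2*2 = 0
y3 = s (x1 - x3) - y1 mod 5 = 3 * (2 - 0) - 1 = 0

2P = (0, 0)


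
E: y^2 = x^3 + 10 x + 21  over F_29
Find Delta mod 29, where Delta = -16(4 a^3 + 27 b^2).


4 a^3 + 27 b^2 = 4*10^3 + 27*21^2 = 4000 + 11907 = 15907
Delta = -16 * (15907) = -254512
Delta mod 29 = 21

Delta = 21 (mod 29)


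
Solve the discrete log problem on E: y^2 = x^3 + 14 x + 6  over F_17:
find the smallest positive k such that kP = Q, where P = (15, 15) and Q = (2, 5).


Enumerate multiples of P until we hit Q = (2, 5):
  1P = (15, 15)
  2P = (8, 16)
  3P = (2, 5)
Match found at i = 3.

k = 3


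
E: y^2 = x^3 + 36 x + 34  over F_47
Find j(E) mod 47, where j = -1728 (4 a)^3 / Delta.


Delta = -16(4 a^3 + 27 b^2) mod 47 = 3
-1728 * (4 a)^3 = -1728 * (4*36)^3 mod 47 = 15
j = 15 * 3^(-1) mod 47 = 5

j = 5 (mod 47)


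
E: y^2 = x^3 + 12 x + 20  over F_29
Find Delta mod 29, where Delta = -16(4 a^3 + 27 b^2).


4 a^3 + 27 b^2 = 4*12^3 + 27*20^2 = 6912 + 10800 = 17712
Delta = -16 * (17712) = -283392
Delta mod 29 = 25

Delta = 25 (mod 29)


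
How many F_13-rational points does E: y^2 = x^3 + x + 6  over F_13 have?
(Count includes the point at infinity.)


For each x in F_13, count y with y^2 = x^3 + 1 x + 6 mod 13:
  x = 2: RHS = 3, y in [4, 9]  -> 2 point(s)
  x = 3: RHS = 10, y in [6, 7]  -> 2 point(s)
  x = 4: RHS = 9, y in [3, 10]  -> 2 point(s)
  x = 9: RHS = 3, y in [4, 9]  -> 2 point(s)
  x = 11: RHS = 9, y in [3, 10]  -> 2 point(s)
  x = 12: RHS = 4, y in [2, 11]  -> 2 point(s)
Affine points: 12. Add the point at infinity: total = 13.

#E(F_13) = 13


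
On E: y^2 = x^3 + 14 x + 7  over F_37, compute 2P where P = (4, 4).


Doubling: s = (3 x1^2 + a) / (2 y1)
s = (3*4^2 + 14) / (2*4) mod 37 = 17
x3 = s^2 - 2 x1 mod 37 = 17^2 - 2*4 = 22
y3 = s (x1 - x3) - y1 mod 37 = 17 * (4 - 22) - 4 = 23

2P = (22, 23)


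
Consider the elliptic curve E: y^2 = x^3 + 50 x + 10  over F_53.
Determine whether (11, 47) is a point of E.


Check whether y^2 = x^3 + 50 x + 10 (mod 53) for (x, y) = (11, 47).
LHS: y^2 = 47^2 mod 53 = 36
RHS: x^3 + 50 x + 10 = 11^3 + 50*11 + 10 mod 53 = 36
LHS = RHS

Yes, on the curve


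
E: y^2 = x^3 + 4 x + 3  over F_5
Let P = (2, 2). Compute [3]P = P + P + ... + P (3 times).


k = 3 = 11_2 (binary, LSB first: 11)
Double-and-add from P = (2, 2):
  bit 0 = 1: acc = O + (2, 2) = (2, 2)
  bit 1 = 1: acc = (2, 2) + (2, 3) = O

3P = O


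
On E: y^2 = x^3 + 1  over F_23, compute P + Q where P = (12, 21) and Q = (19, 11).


P != Q, so use the chord formula.
s = (y2 - y1) / (x2 - x1) = (13) / (7) mod 23 = 15
x3 = s^2 - x1 - x2 mod 23 = 15^2 - 12 - 19 = 10
y3 = s (x1 - x3) - y1 mod 23 = 15 * (12 - 10) - 21 = 9

P + Q = (10, 9)


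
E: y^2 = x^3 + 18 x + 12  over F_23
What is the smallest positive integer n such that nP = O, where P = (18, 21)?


Compute successive multiples of P until we hit O:
  1P = (18, 21)
  2P = (0, 9)
  3P = (8, 1)
  4P = (1, 13)
  5P = (16, 7)
  6P = (15, 0)
  7P = (16, 16)
  8P = (1, 10)
  ... (continuing to 12P)
  12P = O

ord(P) = 12


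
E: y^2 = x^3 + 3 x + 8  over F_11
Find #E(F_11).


For each x in F_11, count y with y^2 = x^3 + 3 x + 8 mod 11:
  x = 1: RHS = 1, y in [1, 10]  -> 2 point(s)
  x = 2: RHS = 0, y in [0]  -> 1 point(s)
  x = 3: RHS = 0, y in [0]  -> 1 point(s)
  x = 5: RHS = 5, y in [4, 7]  -> 2 point(s)
  x = 6: RHS = 0, y in [0]  -> 1 point(s)
  x = 7: RHS = 9, y in [3, 8]  -> 2 point(s)
  x = 8: RHS = 5, y in [4, 7]  -> 2 point(s)
  x = 9: RHS = 5, y in [4, 7]  -> 2 point(s)
  x = 10: RHS = 4, y in [2, 9]  -> 2 point(s)
Affine points: 15. Add the point at infinity: total = 16.

#E(F_11) = 16


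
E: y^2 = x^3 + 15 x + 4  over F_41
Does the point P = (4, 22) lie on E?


Check whether y^2 = x^3 + 15 x + 4 (mod 41) for (x, y) = (4, 22).
LHS: y^2 = 22^2 mod 41 = 33
RHS: x^3 + 15 x + 4 = 4^3 + 15*4 + 4 mod 41 = 5
LHS != RHS

No, not on the curve


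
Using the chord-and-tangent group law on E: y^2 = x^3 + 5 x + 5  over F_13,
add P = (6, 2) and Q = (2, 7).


P != Q, so use the chord formula.
s = (y2 - y1) / (x2 - x1) = (5) / (9) mod 13 = 2
x3 = s^2 - x1 - x2 mod 13 = 2^2 - 6 - 2 = 9
y3 = s (x1 - x3) - y1 mod 13 = 2 * (6 - 9) - 2 = 5

P + Q = (9, 5)


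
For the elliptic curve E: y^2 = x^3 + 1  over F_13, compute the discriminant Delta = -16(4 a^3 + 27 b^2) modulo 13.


4 a^3 + 27 b^2 = 4*0^3 + 27*1^2 = 0 + 27 = 27
Delta = -16 * (27) = -432
Delta mod 13 = 10

Delta = 10 (mod 13)


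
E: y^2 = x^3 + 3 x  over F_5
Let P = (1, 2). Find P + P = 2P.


Doubling: s = (3 x1^2 + a) / (2 y1)
s = (3*1^2 + 3) / (2*2) mod 5 = 4
x3 = s^2 - 2 x1 mod 5 = 4^2 - 2*1 = 4
y3 = s (x1 - x3) - y1 mod 5 = 4 * (1 - 4) - 2 = 1

2P = (4, 1)


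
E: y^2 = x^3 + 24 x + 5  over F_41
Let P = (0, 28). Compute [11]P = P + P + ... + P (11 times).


k = 11 = 1011_2 (binary, LSB first: 1101)
Double-and-add from P = (0, 28):
  bit 0 = 1: acc = O + (0, 28) = (0, 28)
  bit 1 = 1: acc = (0, 28) + (37, 3) = (20, 11)
  bit 2 = 0: acc unchanged = (20, 11)
  bit 3 = 1: acc = (20, 11) + (26, 40) = (40, 29)

11P = (40, 29)


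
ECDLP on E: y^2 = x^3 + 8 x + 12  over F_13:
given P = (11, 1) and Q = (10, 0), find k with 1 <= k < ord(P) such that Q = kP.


Enumerate multiples of P until we hit Q = (10, 0):
  1P = (11, 1)
  2P = (0, 5)
  3P = (6, 9)
  4P = (10, 0)
Match found at i = 4.

k = 4


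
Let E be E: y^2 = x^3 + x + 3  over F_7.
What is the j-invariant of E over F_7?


Delta = -16(4 a^3 + 27 b^2) mod 7 = 3
-1728 * (4 a)^3 = -1728 * (4*1)^3 mod 7 = 1
j = 1 * 3^(-1) mod 7 = 5

j = 5 (mod 7)


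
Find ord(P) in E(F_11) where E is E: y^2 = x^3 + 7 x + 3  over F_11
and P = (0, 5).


Compute successive multiples of P until we hit O:
  1P = (0, 5)
  2P = (5, 8)
  3P = (9, 5)
  4P = (2, 6)
  5P = (1, 0)
  6P = (2, 5)
  7P = (9, 6)
  8P = (5, 3)
  ... (continuing to 10P)
  10P = O

ord(P) = 10


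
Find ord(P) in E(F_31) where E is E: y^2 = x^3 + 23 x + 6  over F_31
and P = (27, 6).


Compute successive multiples of P until we hit O:
  1P = (27, 6)
  2P = (26, 18)
  3P = (29, 18)
  4P = (11, 28)
  5P = (7, 13)
  6P = (22, 0)
  7P = (7, 18)
  8P = (11, 3)
  ... (continuing to 12P)
  12P = O

ord(P) = 12


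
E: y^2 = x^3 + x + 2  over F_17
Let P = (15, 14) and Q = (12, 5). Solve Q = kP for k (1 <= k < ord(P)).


Enumerate multiples of P until we hit Q = (12, 5):
  1P = (15, 14)
  2P = (12, 5)
Match found at i = 2.

k = 2


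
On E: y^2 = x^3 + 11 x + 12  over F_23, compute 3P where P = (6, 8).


k = 3 = 11_2 (binary, LSB first: 11)
Double-and-add from P = (6, 8):
  bit 0 = 1: acc = O + (6, 8) = (6, 8)
  bit 1 = 1: acc = (6, 8) + (1, 22) = (22, 0)

3P = (22, 0)


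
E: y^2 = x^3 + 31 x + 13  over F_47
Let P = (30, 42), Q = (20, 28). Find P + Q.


P != Q, so use the chord formula.
s = (y2 - y1) / (x2 - x1) = (33) / (37) mod 47 = 39
x3 = s^2 - x1 - x2 mod 47 = 39^2 - 30 - 20 = 14
y3 = s (x1 - x3) - y1 mod 47 = 39 * (30 - 14) - 42 = 18

P + Q = (14, 18)


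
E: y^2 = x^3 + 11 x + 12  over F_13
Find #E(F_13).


For each x in F_13, count y with y^2 = x^3 + 11 x + 12 mod 13:
  x = 0: RHS = 12, y in [5, 8]  -> 2 point(s)
  x = 2: RHS = 3, y in [4, 9]  -> 2 point(s)
  x = 4: RHS = 3, y in [4, 9]  -> 2 point(s)
  x = 5: RHS = 10, y in [6, 7]  -> 2 point(s)
  x = 7: RHS = 3, y in [4, 9]  -> 2 point(s)
  x = 8: RHS = 1, y in [1, 12]  -> 2 point(s)
  x = 10: RHS = 4, y in [2, 11]  -> 2 point(s)
  x = 12: RHS = 0, y in [0]  -> 1 point(s)
Affine points: 15. Add the point at infinity: total = 16.

#E(F_13) = 16


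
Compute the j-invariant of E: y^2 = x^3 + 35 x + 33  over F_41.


Delta = -16(4 a^3 + 27 b^2) mod 41 = 34
-1728 * (4 a)^3 = -1728 * (4*35)^3 mod 41 = 1
j = 1 * 34^(-1) mod 41 = 35

j = 35 (mod 41)


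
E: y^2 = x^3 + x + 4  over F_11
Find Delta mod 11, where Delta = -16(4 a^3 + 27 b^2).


4 a^3 + 27 b^2 = 4*1^3 + 27*4^2 = 4 + 432 = 436
Delta = -16 * (436) = -6976
Delta mod 11 = 9

Delta = 9 (mod 11)


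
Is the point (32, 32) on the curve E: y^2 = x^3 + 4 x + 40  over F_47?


Check whether y^2 = x^3 + 4 x + 40 (mod 47) for (x, y) = (32, 32).
LHS: y^2 = 32^2 mod 47 = 37
RHS: x^3 + 4 x + 40 = 32^3 + 4*32 + 40 mod 47 = 36
LHS != RHS

No, not on the curve


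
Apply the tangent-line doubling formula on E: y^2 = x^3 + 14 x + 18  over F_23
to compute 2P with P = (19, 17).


Doubling: s = (3 x1^2 + a) / (2 y1)
s = (3*19^2 + 14) / (2*17) mod 23 = 14
x3 = s^2 - 2 x1 mod 23 = 14^2 - 2*19 = 20
y3 = s (x1 - x3) - y1 mod 23 = 14 * (19 - 20) - 17 = 15

2P = (20, 15)


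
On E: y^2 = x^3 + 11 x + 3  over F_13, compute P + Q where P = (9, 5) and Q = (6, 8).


P != Q, so use the chord formula.
s = (y2 - y1) / (x2 - x1) = (3) / (10) mod 13 = 12
x3 = s^2 - x1 - x2 mod 13 = 12^2 - 9 - 6 = 12
y3 = s (x1 - x3) - y1 mod 13 = 12 * (9 - 12) - 5 = 11

P + Q = (12, 11)


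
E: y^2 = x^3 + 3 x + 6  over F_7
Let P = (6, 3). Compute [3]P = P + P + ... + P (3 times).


k = 3 = 11_2 (binary, LSB first: 11)
Double-and-add from P = (6, 3):
  bit 0 = 1: acc = O + (6, 3) = (6, 3)
  bit 1 = 1: acc = (6, 3) + (3, 0) = (6, 4)

3P = (6, 4)


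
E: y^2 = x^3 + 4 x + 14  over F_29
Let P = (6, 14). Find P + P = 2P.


Doubling: s = (3 x1^2 + a) / (2 y1)
s = (3*6^2 + 4) / (2*14) mod 29 = 4
x3 = s^2 - 2 x1 mod 29 = 4^2 - 2*6 = 4
y3 = s (x1 - x3) - y1 mod 29 = 4 * (6 - 4) - 14 = 23

2P = (4, 23)


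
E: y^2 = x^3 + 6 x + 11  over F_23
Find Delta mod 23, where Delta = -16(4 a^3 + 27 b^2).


4 a^3 + 27 b^2 = 4*6^3 + 27*11^2 = 864 + 3267 = 4131
Delta = -16 * (4131) = -66096
Delta mod 23 = 6

Delta = 6 (mod 23)


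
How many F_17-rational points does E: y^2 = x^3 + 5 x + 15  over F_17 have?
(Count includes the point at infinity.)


For each x in F_17, count y with y^2 = x^3 + 5 x + 15 mod 17:
  x = 0: RHS = 15, y in [7, 10]  -> 2 point(s)
  x = 1: RHS = 4, y in [2, 15]  -> 2 point(s)
  x = 2: RHS = 16, y in [4, 13]  -> 2 point(s)
  x = 7: RHS = 2, y in [6, 11]  -> 2 point(s)
  x = 12: RHS = 1, y in [1, 16]  -> 2 point(s)
  x = 13: RHS = 16, y in [4, 13]  -> 2 point(s)
  x = 16: RHS = 9, y in [3, 14]  -> 2 point(s)
Affine points: 14. Add the point at infinity: total = 15.

#E(F_17) = 15


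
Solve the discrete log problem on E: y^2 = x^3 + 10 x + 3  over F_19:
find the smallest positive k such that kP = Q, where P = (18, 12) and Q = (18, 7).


Enumerate multiples of P until we hit Q = (18, 7):
  1P = (18, 12)
  2P = (8, 14)
  3P = (9, 9)
  4P = (9, 10)
  5P = (8, 5)
  6P = (18, 7)
Match found at i = 6.

k = 6


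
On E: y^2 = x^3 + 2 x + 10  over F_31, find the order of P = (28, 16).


Compute successive multiples of P until we hit O:
  1P = (28, 16)
  2P = (10, 10)
  3P = (0, 14)
  4P = (0, 17)
  5P = (10, 21)
  6P = (28, 15)
  7P = O

ord(P) = 7


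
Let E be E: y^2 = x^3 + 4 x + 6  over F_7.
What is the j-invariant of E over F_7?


Delta = -16(4 a^3 + 27 b^2) mod 7 = 1
-1728 * (4 a)^3 = -1728 * (4*4)^3 mod 7 = 1
j = 1 * 1^(-1) mod 7 = 1

j = 1 (mod 7)


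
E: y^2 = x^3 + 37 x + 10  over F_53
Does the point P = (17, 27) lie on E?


Check whether y^2 = x^3 + 37 x + 10 (mod 53) for (x, y) = (17, 27).
LHS: y^2 = 27^2 mod 53 = 40
RHS: x^3 + 37 x + 10 = 17^3 + 37*17 + 10 mod 53 = 40
LHS = RHS

Yes, on the curve


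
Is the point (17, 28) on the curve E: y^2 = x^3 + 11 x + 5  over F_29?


Check whether y^2 = x^3 + 11 x + 5 (mod 29) for (x, y) = (17, 28).
LHS: y^2 = 28^2 mod 29 = 1
RHS: x^3 + 11 x + 5 = 17^3 + 11*17 + 5 mod 29 = 1
LHS = RHS

Yes, on the curve


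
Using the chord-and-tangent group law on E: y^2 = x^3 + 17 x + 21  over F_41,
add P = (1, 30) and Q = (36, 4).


P != Q, so use the chord formula.
s = (y2 - y1) / (x2 - x1) = (15) / (35) mod 41 = 18
x3 = s^2 - x1 - x2 mod 41 = 18^2 - 1 - 36 = 0
y3 = s (x1 - x3) - y1 mod 41 = 18 * (1 - 0) - 30 = 29

P + Q = (0, 29)


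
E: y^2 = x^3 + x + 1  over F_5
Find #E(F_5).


For each x in F_5, count y with y^2 = x^3 + 1 x + 1 mod 5:
  x = 0: RHS = 1, y in [1, 4]  -> 2 point(s)
  x = 2: RHS = 1, y in [1, 4]  -> 2 point(s)
  x = 3: RHS = 1, y in [1, 4]  -> 2 point(s)
  x = 4: RHS = 4, y in [2, 3]  -> 2 point(s)
Affine points: 8. Add the point at infinity: total = 9.

#E(F_5) = 9


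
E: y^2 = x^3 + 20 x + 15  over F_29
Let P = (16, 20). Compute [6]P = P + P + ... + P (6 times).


k = 6 = 110_2 (binary, LSB first: 011)
Double-and-add from P = (16, 20):
  bit 0 = 0: acc unchanged = O
  bit 1 = 1: acc = O + (2, 18) = (2, 18)
  bit 2 = 1: acc = (2, 18) + (24, 14) = (27, 5)

6P = (27, 5)


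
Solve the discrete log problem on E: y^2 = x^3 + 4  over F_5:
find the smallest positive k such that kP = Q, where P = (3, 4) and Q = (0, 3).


Enumerate multiples of P until we hit Q = (0, 3):
  1P = (3, 4)
  2P = (0, 3)
Match found at i = 2.

k = 2


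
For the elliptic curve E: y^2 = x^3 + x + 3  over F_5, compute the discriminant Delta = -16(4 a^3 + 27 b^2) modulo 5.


4 a^3 + 27 b^2 = 4*1^3 + 27*3^2 = 4 + 243 = 247
Delta = -16 * (247) = -3952
Delta mod 5 = 3

Delta = 3 (mod 5)


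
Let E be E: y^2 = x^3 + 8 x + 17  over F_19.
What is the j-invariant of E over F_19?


Delta = -16(4 a^3 + 27 b^2) mod 19 = 8
-1728 * (4 a)^3 = -1728 * (4*8)^3 mod 19 = 12
j = 12 * 8^(-1) mod 19 = 11

j = 11 (mod 19)


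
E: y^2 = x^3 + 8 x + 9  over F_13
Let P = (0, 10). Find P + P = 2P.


Doubling: s = (3 x1^2 + a) / (2 y1)
s = (3*0^2 + 8) / (2*10) mod 13 = 3
x3 = s^2 - 2 x1 mod 13 = 3^2 - 2*0 = 9
y3 = s (x1 - x3) - y1 mod 13 = 3 * (0 - 9) - 10 = 2

2P = (9, 2)


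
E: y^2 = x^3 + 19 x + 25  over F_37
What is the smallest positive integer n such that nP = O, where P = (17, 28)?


Compute successive multiples of P until we hit O:
  1P = (17, 28)
  2P = (19, 17)
  3P = (22, 18)
  4P = (2, 16)
  5P = (29, 29)
  6P = (0, 32)
  7P = (23, 30)
  8P = (30, 17)
  ... (continuing to 36P)
  36P = O

ord(P) = 36


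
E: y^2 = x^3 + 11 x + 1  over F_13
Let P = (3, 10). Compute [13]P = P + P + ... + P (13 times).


k = 13 = 1101_2 (binary, LSB first: 1011)
Double-and-add from P = (3, 10):
  bit 0 = 1: acc = O + (3, 10) = (3, 10)
  bit 1 = 0: acc unchanged = (3, 10)
  bit 2 = 1: acc = (3, 10) + (0, 1) = (6, 7)
  bit 3 = 1: acc = (6, 7) + (1, 0) = (9, 7)

13P = (9, 7)


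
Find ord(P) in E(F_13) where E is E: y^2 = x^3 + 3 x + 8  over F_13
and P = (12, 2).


Compute successive multiples of P until we hit O:
  1P = (12, 2)
  2P = (1, 8)
  3P = (9, 7)
  4P = (2, 3)
  5P = (2, 10)
  6P = (9, 6)
  7P = (1, 5)
  8P = (12, 11)
  ... (continuing to 9P)
  9P = O

ord(P) = 9


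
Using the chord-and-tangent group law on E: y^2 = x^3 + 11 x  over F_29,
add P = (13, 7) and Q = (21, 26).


P != Q, so use the chord formula.
s = (y2 - y1) / (x2 - x1) = (19) / (8) mod 29 = 6
x3 = s^2 - x1 - x2 mod 29 = 6^2 - 13 - 21 = 2
y3 = s (x1 - x3) - y1 mod 29 = 6 * (13 - 2) - 7 = 1

P + Q = (2, 1)


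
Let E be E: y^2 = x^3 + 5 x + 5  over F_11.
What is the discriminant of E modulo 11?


4 a^3 + 27 b^2 = 4*5^3 + 27*5^2 = 500 + 675 = 1175
Delta = -16 * (1175) = -18800
Delta mod 11 = 10

Delta = 10 (mod 11)


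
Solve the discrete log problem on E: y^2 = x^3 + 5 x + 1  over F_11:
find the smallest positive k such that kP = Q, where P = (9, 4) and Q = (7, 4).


Enumerate multiples of P until we hit Q = (7, 4):
  1P = (9, 4)
  2P = (8, 5)
  3P = (6, 4)
  4P = (7, 7)
  5P = (0, 10)
  6P = (0, 1)
  7P = (7, 4)
Match found at i = 7.

k = 7


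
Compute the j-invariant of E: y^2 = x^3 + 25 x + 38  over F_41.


Delta = -16(4 a^3 + 27 b^2) mod 41 = 38
-1728 * (4 a)^3 = -1728 * (4*25)^3 mod 41 = 22
j = 22 * 38^(-1) mod 41 = 20

j = 20 (mod 41)


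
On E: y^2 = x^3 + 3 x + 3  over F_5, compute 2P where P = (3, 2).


Doubling: s = (3 x1^2 + a) / (2 y1)
s = (3*3^2 + 3) / (2*2) mod 5 = 0
x3 = s^2 - 2 x1 mod 5 = 0^2 - 2*3 = 4
y3 = s (x1 - x3) - y1 mod 5 = 0 * (3 - 4) - 2 = 3

2P = (4, 3)


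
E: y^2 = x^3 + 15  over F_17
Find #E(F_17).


For each x in F_17, count y with y^2 = x^3 + 0 x + 15 mod 17:
  x = 0: RHS = 15, y in [7, 10]  -> 2 point(s)
  x = 1: RHS = 16, y in [4, 13]  -> 2 point(s)
  x = 3: RHS = 8, y in [5, 12]  -> 2 point(s)
  x = 5: RHS = 4, y in [2, 15]  -> 2 point(s)
  x = 7: RHS = 1, y in [1, 16]  -> 2 point(s)
  x = 8: RHS = 0, y in [0]  -> 1 point(s)
  x = 9: RHS = 13, y in [8, 9]  -> 2 point(s)
  x = 12: RHS = 9, y in [3, 14]  -> 2 point(s)
  x = 13: RHS = 2, y in [6, 11]  -> 2 point(s)
Affine points: 17. Add the point at infinity: total = 18.

#E(F_17) = 18


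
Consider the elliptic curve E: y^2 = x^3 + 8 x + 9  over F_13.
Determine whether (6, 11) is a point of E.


Check whether y^2 = x^3 + 8 x + 9 (mod 13) for (x, y) = (6, 11).
LHS: y^2 = 11^2 mod 13 = 4
RHS: x^3 + 8 x + 9 = 6^3 + 8*6 + 9 mod 13 = 0
LHS != RHS

No, not on the curve


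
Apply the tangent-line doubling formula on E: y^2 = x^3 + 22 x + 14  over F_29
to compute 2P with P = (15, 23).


Doubling: s = (3 x1^2 + a) / (2 y1)
s = (3*15^2 + 22) / (2*23) mod 29 = 12
x3 = s^2 - 2 x1 mod 29 = 12^2 - 2*15 = 27
y3 = s (x1 - x3) - y1 mod 29 = 12 * (15 - 27) - 23 = 7

2P = (27, 7)


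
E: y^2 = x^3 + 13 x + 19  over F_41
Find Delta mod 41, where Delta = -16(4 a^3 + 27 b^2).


4 a^3 + 27 b^2 = 4*13^3 + 27*19^2 = 8788 + 9747 = 18535
Delta = -16 * (18535) = -296560
Delta mod 41 = 34

Delta = 34 (mod 41)


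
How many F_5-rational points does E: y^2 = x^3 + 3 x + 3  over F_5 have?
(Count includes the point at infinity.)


For each x in F_5, count y with y^2 = x^3 + 3 x + 3 mod 5:
  x = 3: RHS = 4, y in [2, 3]  -> 2 point(s)
  x = 4: RHS = 4, y in [2, 3]  -> 2 point(s)
Affine points: 4. Add the point at infinity: total = 5.

#E(F_5) = 5


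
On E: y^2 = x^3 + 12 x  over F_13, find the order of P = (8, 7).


Compute successive multiples of P until we hit O:
  1P = (8, 7)
  2P = (0, 0)
  3P = (8, 6)
  4P = O

ord(P) = 4


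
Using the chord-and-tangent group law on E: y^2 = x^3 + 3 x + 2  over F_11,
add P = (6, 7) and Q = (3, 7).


P != Q, so use the chord formula.
s = (y2 - y1) / (x2 - x1) = (0) / (8) mod 11 = 0
x3 = s^2 - x1 - x2 mod 11 = 0^2 - 6 - 3 = 2
y3 = s (x1 - x3) - y1 mod 11 = 0 * (6 - 2) - 7 = 4

P + Q = (2, 4)


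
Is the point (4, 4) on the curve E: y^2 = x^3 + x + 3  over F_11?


Check whether y^2 = x^3 + 1 x + 3 (mod 11) for (x, y) = (4, 4).
LHS: y^2 = 4^2 mod 11 = 5
RHS: x^3 + 1 x + 3 = 4^3 + 1*4 + 3 mod 11 = 5
LHS = RHS

Yes, on the curve


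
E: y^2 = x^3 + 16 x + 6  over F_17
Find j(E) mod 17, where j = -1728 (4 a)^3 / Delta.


Delta = -16(4 a^3 + 27 b^2) mod 17 = 16
-1728 * (4 a)^3 = -1728 * (4*16)^3 mod 17 = 7
j = 7 * 16^(-1) mod 17 = 10

j = 10 (mod 17)


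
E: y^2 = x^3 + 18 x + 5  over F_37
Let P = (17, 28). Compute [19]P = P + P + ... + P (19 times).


k = 19 = 10011_2 (binary, LSB first: 11001)
Double-and-add from P = (17, 28):
  bit 0 = 1: acc = O + (17, 28) = (17, 28)
  bit 1 = 1: acc = (17, 28) + (2, 30) = (7, 20)
  bit 2 = 0: acc unchanged = (7, 20)
  bit 3 = 0: acc unchanged = (7, 20)
  bit 4 = 1: acc = (7, 20) + (27, 34) = (12, 32)

19P = (12, 32)


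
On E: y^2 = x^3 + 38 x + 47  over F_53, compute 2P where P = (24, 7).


Doubling: s = (3 x1^2 + a) / (2 y1)
s = (3*24^2 + 38) / (2*7) mod 53 = 5
x3 = s^2 - 2 x1 mod 53 = 5^2 - 2*24 = 30
y3 = s (x1 - x3) - y1 mod 53 = 5 * (24 - 30) - 7 = 16

2P = (30, 16)


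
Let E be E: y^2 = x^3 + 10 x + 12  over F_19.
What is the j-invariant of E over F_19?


Delta = -16(4 a^3 + 27 b^2) mod 19 = 9
-1728 * (4 a)^3 = -1728 * (4*10)^3 mod 19 = 8
j = 8 * 9^(-1) mod 19 = 3

j = 3 (mod 19)


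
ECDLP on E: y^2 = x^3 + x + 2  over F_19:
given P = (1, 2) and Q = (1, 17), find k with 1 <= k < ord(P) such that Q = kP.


Enumerate multiples of P until we hit Q = (1, 17):
  1P = (1, 2)
  2P = (18, 0)
  3P = (1, 17)
Match found at i = 3.

k = 3


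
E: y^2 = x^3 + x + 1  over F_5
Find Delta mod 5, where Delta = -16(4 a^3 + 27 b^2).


4 a^3 + 27 b^2 = 4*1^3 + 27*1^2 = 4 + 27 = 31
Delta = -16 * (31) = -496
Delta mod 5 = 4

Delta = 4 (mod 5)


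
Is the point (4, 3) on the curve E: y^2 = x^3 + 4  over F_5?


Check whether y^2 = x^3 + 0 x + 4 (mod 5) for (x, y) = (4, 3).
LHS: y^2 = 3^2 mod 5 = 4
RHS: x^3 + 0 x + 4 = 4^3 + 0*4 + 4 mod 5 = 3
LHS != RHS

No, not on the curve
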